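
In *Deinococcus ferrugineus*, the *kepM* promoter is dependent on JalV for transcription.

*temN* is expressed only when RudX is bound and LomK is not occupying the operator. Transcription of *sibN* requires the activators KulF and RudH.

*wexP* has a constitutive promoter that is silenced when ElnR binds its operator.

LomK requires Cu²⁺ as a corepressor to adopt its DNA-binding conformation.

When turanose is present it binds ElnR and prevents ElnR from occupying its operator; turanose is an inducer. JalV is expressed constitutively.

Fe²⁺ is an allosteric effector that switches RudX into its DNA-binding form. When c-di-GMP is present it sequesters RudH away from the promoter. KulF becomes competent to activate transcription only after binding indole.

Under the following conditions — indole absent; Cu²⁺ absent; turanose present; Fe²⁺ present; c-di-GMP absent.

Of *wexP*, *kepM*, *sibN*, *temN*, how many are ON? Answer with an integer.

Turanose is present, so ElnR is inactive.
With no repressor bound, *wexP* is transcribed.
→ *wexP* is ON.
JalV is produced constitutively and is active.
No repressor is bound and JalV is active, so *kepM* is transcribed.
→ *kepM* is ON.
Indole is absent, so KulF is inactive.
c-di-GMP is absent, so RudH is active.
Required activator KulF is absent, so *sibN* is not transcribed.
→ *sibN* is OFF.
Cu²⁺ is absent, so LomK is inactive.
Fe²⁺ is present, so RudX is active.
No repressor is bound and RudX is active, so *temN* is transcribed.
→ *temN* is ON.
3 of the 4 genes are transcribed.

3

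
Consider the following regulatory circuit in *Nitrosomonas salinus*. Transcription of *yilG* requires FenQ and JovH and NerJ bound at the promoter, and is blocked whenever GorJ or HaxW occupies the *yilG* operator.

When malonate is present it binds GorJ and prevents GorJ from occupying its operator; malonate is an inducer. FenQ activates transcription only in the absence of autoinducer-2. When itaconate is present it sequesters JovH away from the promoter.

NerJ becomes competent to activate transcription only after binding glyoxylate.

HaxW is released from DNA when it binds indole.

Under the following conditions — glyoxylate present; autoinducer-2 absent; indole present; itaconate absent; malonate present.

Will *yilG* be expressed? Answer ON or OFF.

Malonate is present, so GorJ is inactive.
Autoinducer-2 is absent, so FenQ is active.
Indole is present, so HaxW is inactive.
Itaconate is absent, so JovH is active.
Glyoxylate is present, so NerJ is active.
No repressor is bound and FenQ and JovH and NerJ are active, so *yilG* is transcribed.

ON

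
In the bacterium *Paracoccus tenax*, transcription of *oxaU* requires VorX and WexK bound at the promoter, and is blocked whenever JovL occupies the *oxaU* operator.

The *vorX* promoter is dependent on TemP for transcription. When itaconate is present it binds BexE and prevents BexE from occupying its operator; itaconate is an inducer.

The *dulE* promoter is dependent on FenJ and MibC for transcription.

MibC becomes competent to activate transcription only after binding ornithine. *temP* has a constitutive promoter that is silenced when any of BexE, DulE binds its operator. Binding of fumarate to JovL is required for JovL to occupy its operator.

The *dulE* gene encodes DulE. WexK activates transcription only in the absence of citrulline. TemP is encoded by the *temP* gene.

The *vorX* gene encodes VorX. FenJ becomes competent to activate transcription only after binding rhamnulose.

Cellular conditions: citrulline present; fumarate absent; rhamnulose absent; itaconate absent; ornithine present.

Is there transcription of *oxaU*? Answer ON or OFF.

OFF

Fumarate is absent, so JovL is inactive.
Itaconate is absent, so BexE is active.
Rhamnulose is absent, so FenJ is inactive.
Ornithine is present, so MibC is active.
Required activator FenJ is absent, so *dulE* is not transcribed.
So DulE is not produced.
With repressor BexE bound, *temP* is not transcribed.
So TemP is not produced.
Required activator TemP is absent, so *vorX* is not transcribed.
So VorX is not produced.
Citrulline is present, so WexK is inactive.
Required activator VorX is absent, so *oxaU* is not transcribed.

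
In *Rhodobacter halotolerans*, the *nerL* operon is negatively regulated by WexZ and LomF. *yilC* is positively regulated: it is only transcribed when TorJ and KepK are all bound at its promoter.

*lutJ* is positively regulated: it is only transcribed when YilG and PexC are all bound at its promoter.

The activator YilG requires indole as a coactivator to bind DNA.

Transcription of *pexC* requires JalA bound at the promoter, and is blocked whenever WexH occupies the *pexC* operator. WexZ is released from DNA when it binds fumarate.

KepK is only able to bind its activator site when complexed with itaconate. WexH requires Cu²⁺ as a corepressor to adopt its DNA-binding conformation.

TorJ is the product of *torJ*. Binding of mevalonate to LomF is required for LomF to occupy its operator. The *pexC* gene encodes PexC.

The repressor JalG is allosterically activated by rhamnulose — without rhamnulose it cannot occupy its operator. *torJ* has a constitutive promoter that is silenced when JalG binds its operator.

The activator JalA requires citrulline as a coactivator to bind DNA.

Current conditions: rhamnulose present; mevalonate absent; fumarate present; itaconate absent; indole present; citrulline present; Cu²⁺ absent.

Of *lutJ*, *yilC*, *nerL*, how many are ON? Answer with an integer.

Indole is present, so YilG is active.
Cu²⁺ is absent, so WexH is inactive.
Citrulline is present, so JalA is active.
No repressor is bound and JalA is active, so *pexC* is transcribed.
So PexC is produced and active.
No repressor is bound and YilG and PexC are active, so *lutJ* is transcribed.
→ *lutJ* is ON.
Rhamnulose is present, so JalG is active.
With repressor JalG bound, *torJ* is not transcribed.
So TorJ is not produced.
Itaconate is absent, so KepK is inactive.
Required activator TorJ is absent, so *yilC* is not transcribed.
→ *yilC* is OFF.
Fumarate is present, so WexZ is inactive.
Mevalonate is absent, so LomF is inactive.
With no repressor bound, *nerL* is transcribed.
→ *nerL* is ON.
2 of the 3 genes are transcribed.

2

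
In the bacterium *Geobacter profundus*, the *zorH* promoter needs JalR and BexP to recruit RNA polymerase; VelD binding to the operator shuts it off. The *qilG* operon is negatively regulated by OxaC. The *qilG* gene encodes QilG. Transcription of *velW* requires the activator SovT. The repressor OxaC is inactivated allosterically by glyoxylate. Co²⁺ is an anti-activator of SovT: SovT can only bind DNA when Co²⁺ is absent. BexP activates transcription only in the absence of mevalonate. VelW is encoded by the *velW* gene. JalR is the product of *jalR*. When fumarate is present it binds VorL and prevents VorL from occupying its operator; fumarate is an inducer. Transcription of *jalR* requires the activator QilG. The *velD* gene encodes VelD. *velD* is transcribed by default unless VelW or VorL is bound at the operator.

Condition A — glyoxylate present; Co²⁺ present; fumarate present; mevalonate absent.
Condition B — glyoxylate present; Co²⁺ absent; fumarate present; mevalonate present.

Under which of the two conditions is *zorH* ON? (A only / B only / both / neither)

neither

Condition A:
Glyoxylate is present, so OxaC is inactive.
With no repressor bound, *qilG* is transcribed.
So QilG is produced and active.
No repressor is bound and QilG is active, so *jalR* is transcribed.
So JalR is produced and active.
Co²⁺ is present, so SovT is inactive.
Required activator SovT is absent, so *velW* is not transcribed.
So VelW is not produced.
Fumarate is present, so VorL is inactive.
With no repressor bound, *velD* is transcribed.
So VelD is produced and active.
Mevalonate is absent, so BexP is active.
With repressor VelD bound, *zorH* is not transcribed.
→ *zorH* is OFF in A.
Condition B:
Glyoxylate is present, so OxaC is inactive.
With no repressor bound, *qilG* is transcribed.
So QilG is produced and active.
No repressor is bound and QilG is active, so *jalR* is transcribed.
So JalR is produced and active.
Co²⁺ is absent, so SovT is active.
No repressor is bound and SovT is active, so *velW* is transcribed.
So VelW is produced and active.
Fumarate is present, so VorL is inactive.
With repressor VelW bound, *velD* is not transcribed.
So VelD is not produced.
Mevalonate is present, so BexP is inactive.
Required activator BexP is absent, so *zorH* is not transcribed.
→ *zorH* is OFF in B.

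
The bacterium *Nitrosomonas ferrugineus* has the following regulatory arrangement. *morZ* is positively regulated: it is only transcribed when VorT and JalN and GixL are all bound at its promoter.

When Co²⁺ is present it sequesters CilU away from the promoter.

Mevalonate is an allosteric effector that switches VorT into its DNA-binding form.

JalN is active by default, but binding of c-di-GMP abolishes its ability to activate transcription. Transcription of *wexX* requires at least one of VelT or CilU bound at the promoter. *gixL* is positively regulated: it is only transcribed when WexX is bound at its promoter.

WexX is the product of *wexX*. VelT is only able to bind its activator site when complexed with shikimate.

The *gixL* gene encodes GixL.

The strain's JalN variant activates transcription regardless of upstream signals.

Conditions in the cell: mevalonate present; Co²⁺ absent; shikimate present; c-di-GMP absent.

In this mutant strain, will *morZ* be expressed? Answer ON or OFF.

ON

Mevalonate is present, so VorT is active.
JalN is constitutively active in this strain.
Shikimate is present, so VelT is active.
Co²⁺ is absent, so CilU is active.
Activator VelT is present, so *wexX* is transcribed.
So WexX is produced and active.
No repressor is bound and WexX is active, so *gixL* is transcribed.
So GixL is produced and active.
No repressor is bound and VorT and JalN and GixL are active, so *morZ* is transcribed.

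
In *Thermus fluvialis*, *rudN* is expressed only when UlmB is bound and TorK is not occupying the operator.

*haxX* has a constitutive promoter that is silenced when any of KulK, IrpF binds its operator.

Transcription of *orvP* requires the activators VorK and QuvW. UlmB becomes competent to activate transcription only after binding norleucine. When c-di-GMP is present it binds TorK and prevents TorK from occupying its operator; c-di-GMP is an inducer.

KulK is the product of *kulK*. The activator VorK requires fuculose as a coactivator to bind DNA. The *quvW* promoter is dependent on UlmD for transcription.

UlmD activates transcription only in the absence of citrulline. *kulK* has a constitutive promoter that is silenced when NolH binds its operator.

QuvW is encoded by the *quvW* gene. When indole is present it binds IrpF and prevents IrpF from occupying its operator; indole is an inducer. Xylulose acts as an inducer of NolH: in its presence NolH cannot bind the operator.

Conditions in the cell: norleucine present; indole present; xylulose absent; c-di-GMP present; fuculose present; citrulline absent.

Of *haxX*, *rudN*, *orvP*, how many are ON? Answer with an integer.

Xylulose is absent, so NolH is active.
With repressor NolH bound, *kulK* is not transcribed.
So KulK is not produced.
Indole is present, so IrpF is inactive.
With no repressor bound, *haxX* is transcribed.
→ *haxX* is ON.
Norleucine is present, so UlmB is active.
c-di-GMP is present, so TorK is inactive.
No repressor is bound and UlmB is active, so *rudN* is transcribed.
→ *rudN* is ON.
Fuculose is present, so VorK is active.
Citrulline is absent, so UlmD is active.
No repressor is bound and UlmD is active, so *quvW* is transcribed.
So QuvW is produced and active.
No repressor is bound and VorK and QuvW are active, so *orvP* is transcribed.
→ *orvP* is ON.
3 of the 3 genes are transcribed.

3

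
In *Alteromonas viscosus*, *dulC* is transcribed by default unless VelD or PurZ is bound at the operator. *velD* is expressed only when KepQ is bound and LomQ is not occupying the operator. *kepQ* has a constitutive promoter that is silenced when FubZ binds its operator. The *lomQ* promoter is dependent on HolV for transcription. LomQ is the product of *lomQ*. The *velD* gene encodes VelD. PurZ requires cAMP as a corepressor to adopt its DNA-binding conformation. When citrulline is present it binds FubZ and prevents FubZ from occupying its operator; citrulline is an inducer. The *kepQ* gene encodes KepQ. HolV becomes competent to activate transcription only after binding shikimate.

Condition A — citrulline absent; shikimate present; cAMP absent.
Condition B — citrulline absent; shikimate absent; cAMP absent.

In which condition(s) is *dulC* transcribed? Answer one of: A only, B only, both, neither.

Condition A:
Citrulline is absent, so FubZ is active.
With repressor FubZ bound, *kepQ* is not transcribed.
So KepQ is not produced.
Shikimate is present, so HolV is active.
No repressor is bound and HolV is active, so *lomQ* is transcribed.
So LomQ is produced and active.
With repressor LomQ bound, *velD* is not transcribed.
So VelD is not produced.
cAMP is absent, so PurZ is inactive.
With no repressor bound, *dulC* is transcribed.
→ *dulC* is ON in A.
Condition B:
Citrulline is absent, so FubZ is active.
With repressor FubZ bound, *kepQ* is not transcribed.
So KepQ is not produced.
Shikimate is absent, so HolV is inactive.
Required activator HolV is absent, so *lomQ* is not transcribed.
So LomQ is not produced.
Required activator KepQ is absent, so *velD* is not transcribed.
So VelD is not produced.
cAMP is absent, so PurZ is inactive.
With no repressor bound, *dulC* is transcribed.
→ *dulC* is ON in B.

both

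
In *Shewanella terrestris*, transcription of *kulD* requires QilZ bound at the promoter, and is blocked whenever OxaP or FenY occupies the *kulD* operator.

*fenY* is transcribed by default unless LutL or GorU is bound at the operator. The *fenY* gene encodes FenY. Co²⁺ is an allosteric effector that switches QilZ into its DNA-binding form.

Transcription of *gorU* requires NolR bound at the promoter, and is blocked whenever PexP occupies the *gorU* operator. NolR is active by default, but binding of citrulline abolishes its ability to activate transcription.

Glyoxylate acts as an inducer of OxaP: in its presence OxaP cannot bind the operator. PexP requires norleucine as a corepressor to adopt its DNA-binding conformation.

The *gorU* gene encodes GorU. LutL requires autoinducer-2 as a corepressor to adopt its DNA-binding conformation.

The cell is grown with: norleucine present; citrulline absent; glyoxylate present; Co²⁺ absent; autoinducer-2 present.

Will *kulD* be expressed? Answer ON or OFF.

OFF

Glyoxylate is present, so OxaP is inactive.
Autoinducer-2 is present, so LutL is active.
Citrulline is absent, so NolR is active.
Norleucine is present, so PexP is active.
With repressor PexP bound, *gorU* is not transcribed.
So GorU is not produced.
With repressor LutL bound, *fenY* is not transcribed.
So FenY is not produced.
Co²⁺ is absent, so QilZ is inactive.
Required activator QilZ is absent, so *kulD* is not transcribed.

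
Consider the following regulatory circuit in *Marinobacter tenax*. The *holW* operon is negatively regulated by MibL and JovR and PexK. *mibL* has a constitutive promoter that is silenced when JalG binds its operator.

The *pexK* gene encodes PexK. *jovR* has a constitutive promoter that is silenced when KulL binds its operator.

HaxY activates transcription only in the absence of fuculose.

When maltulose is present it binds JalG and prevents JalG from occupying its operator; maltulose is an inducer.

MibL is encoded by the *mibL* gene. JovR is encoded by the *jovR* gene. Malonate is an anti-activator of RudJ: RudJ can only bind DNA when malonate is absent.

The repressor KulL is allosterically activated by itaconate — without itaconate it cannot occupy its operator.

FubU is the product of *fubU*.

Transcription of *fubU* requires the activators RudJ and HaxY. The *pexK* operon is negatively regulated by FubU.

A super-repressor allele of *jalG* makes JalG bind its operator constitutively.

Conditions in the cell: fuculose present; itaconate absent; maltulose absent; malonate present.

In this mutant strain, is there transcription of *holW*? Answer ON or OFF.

OFF

JalG is constitutively active in this strain.
With repressor JalG bound, *mibL* is not transcribed.
So MibL is not produced.
Itaconate is absent, so KulL is inactive.
With no repressor bound, *jovR* is transcribed.
So JovR is produced and active.
Malonate is present, so RudJ is inactive.
Fuculose is present, so HaxY is inactive.
Required activator RudJ is absent, so *fubU* is not transcribed.
So FubU is not produced.
With no repressor bound, *pexK* is transcribed.
So PexK is produced and active.
With repressor JovR bound, *holW* is not transcribed.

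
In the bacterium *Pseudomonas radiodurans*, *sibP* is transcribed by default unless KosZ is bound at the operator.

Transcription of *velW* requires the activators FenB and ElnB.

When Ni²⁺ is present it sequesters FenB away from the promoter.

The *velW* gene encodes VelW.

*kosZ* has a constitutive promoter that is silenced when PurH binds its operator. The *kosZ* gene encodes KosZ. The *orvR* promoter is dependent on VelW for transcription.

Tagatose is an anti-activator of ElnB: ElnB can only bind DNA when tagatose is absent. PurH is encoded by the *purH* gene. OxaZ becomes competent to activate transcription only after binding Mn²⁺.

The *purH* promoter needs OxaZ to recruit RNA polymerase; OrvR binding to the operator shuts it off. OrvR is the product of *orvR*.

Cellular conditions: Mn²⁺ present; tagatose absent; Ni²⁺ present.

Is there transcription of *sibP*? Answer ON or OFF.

Ni²⁺ is present, so FenB is inactive.
Tagatose is absent, so ElnB is active.
Required activator FenB is absent, so *velW* is not transcribed.
So VelW is not produced.
Required activator VelW is absent, so *orvR* is not transcribed.
So OrvR is not produced.
Mn²⁺ is present, so OxaZ is active.
No repressor is bound and OxaZ is active, so *purH* is transcribed.
So PurH is produced and active.
With repressor PurH bound, *kosZ* is not transcribed.
So KosZ is not produced.
With no repressor bound, *sibP* is transcribed.

ON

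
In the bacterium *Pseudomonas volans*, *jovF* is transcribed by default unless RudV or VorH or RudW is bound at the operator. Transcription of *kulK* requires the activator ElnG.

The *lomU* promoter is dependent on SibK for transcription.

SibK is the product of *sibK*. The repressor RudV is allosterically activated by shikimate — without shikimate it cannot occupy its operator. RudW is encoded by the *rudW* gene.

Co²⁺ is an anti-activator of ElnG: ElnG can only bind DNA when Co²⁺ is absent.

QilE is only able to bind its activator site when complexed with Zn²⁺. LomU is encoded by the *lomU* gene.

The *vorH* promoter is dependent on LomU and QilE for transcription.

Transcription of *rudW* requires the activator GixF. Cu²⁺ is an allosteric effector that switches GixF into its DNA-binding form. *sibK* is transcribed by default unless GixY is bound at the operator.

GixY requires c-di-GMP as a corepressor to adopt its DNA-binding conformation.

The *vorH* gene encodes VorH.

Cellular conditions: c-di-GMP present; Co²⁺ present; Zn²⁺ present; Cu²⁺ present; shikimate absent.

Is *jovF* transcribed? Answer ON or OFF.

OFF

Shikimate is absent, so RudV is inactive.
c-di-GMP is present, so GixY is active.
With repressor GixY bound, *sibK* is not transcribed.
So SibK is not produced.
Required activator SibK is absent, so *lomU* is not transcribed.
So LomU is not produced.
Zn²⁺ is present, so QilE is active.
Required activator LomU is absent, so *vorH* is not transcribed.
So VorH is not produced.
Cu²⁺ is present, so GixF is active.
No repressor is bound and GixF is active, so *rudW* is transcribed.
So RudW is produced and active.
With repressor RudW bound, *jovF* is not transcribed.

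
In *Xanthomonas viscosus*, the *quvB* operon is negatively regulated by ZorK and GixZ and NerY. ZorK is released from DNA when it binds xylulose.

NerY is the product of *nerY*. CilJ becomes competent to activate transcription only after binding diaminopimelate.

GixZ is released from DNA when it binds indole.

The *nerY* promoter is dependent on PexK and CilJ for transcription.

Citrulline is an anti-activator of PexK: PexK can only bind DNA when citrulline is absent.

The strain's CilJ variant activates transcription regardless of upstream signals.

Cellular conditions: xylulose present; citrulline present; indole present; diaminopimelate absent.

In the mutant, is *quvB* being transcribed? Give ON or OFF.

ON

Xylulose is present, so ZorK is inactive.
Indole is present, so GixZ is inactive.
Citrulline is present, so PexK is inactive.
CilJ is constitutively active in this strain.
Required activator PexK is absent, so *nerY* is not transcribed.
So NerY is not produced.
With no repressor bound, *quvB* is transcribed.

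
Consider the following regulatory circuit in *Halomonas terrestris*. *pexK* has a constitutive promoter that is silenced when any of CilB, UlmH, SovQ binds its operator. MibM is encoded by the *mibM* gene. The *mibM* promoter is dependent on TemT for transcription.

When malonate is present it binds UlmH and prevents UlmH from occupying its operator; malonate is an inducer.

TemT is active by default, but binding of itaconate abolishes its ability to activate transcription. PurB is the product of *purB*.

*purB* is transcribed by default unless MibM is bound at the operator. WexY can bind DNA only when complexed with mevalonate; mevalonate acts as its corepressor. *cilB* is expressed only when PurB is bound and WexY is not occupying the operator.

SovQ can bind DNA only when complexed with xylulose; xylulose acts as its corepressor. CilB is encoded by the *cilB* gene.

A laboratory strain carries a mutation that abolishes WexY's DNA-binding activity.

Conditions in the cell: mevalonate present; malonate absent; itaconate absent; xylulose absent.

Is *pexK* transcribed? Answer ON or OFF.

OFF

WexY is non-functional in this strain, so it has no effect.
Itaconate is absent, so TemT is active.
No repressor is bound and TemT is active, so *mibM* is transcribed.
So MibM is produced and active.
With repressor MibM bound, *purB* is not transcribed.
So PurB is not produced.
Required activator PurB is absent, so *cilB* is not transcribed.
So CilB is not produced.
Malonate is absent, so UlmH is active.
Xylulose is absent, so SovQ is inactive.
With repressor UlmH bound, *pexK* is not transcribed.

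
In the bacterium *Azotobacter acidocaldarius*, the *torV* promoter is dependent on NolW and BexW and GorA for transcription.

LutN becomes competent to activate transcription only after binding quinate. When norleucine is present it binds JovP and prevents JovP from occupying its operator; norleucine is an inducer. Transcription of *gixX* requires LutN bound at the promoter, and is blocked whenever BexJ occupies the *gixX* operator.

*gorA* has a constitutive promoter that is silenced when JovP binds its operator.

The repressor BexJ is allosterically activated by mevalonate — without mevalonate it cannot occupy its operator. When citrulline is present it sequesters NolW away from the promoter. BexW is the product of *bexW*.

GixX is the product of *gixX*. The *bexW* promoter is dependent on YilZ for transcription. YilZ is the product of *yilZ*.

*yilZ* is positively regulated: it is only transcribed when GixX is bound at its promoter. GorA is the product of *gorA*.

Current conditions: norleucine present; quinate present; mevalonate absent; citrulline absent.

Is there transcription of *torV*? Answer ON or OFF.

Citrulline is absent, so NolW is active.
Mevalonate is absent, so BexJ is inactive.
Quinate is present, so LutN is active.
No repressor is bound and LutN is active, so *gixX* is transcribed.
So GixX is produced and active.
No repressor is bound and GixX is active, so *yilZ* is transcribed.
So YilZ is produced and active.
No repressor is bound and YilZ is active, so *bexW* is transcribed.
So BexW is produced and active.
Norleucine is present, so JovP is inactive.
With no repressor bound, *gorA* is transcribed.
So GorA is produced and active.
No repressor is bound and NolW and BexW and GorA are active, so *torV* is transcribed.

ON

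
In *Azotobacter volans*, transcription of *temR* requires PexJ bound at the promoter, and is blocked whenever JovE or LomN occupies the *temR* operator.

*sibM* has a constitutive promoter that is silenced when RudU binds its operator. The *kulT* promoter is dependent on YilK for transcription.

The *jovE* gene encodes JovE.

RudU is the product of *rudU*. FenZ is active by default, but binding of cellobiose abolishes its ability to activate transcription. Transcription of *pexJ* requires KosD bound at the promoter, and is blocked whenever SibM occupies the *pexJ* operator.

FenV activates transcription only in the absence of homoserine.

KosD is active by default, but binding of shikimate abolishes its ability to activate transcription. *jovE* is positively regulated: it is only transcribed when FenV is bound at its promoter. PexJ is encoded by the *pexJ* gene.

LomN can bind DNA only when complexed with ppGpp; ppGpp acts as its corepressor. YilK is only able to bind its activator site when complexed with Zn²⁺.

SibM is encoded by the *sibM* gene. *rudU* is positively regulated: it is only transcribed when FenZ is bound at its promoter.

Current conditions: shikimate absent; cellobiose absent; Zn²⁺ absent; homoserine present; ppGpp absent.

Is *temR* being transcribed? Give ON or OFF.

ON

Homoserine is present, so FenV is inactive.
Required activator FenV is absent, so *jovE* is not transcribed.
So JovE is not produced.
ppGpp is absent, so LomN is inactive.
Shikimate is absent, so KosD is active.
Cellobiose is absent, so FenZ is active.
No repressor is bound and FenZ is active, so *rudU* is transcribed.
So RudU is produced and active.
With repressor RudU bound, *sibM* is not transcribed.
So SibM is not produced.
No repressor is bound and KosD is active, so *pexJ* is transcribed.
So PexJ is produced and active.
No repressor is bound and PexJ is active, so *temR* is transcribed.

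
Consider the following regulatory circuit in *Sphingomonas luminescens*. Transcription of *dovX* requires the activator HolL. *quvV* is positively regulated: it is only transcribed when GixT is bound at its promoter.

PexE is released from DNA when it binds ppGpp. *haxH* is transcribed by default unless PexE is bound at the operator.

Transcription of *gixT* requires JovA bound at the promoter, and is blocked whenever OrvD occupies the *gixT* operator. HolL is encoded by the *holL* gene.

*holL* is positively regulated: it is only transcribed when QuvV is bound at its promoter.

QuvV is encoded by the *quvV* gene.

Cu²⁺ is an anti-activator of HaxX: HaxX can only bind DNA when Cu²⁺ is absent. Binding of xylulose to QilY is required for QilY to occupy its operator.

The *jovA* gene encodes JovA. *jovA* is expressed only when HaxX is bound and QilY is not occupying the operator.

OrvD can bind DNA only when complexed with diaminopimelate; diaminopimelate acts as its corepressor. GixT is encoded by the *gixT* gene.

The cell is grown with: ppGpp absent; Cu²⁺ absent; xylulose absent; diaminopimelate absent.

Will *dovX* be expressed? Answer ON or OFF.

ON

Cu²⁺ is absent, so HaxX is active.
Xylulose is absent, so QilY is inactive.
No repressor is bound and HaxX is active, so *jovA* is transcribed.
So JovA is produced and active.
Diaminopimelate is absent, so OrvD is inactive.
No repressor is bound and JovA is active, so *gixT* is transcribed.
So GixT is produced and active.
No repressor is bound and GixT is active, so *quvV* is transcribed.
So QuvV is produced and active.
No repressor is bound and QuvV is active, so *holL* is transcribed.
So HolL is produced and active.
No repressor is bound and HolL is active, so *dovX* is transcribed.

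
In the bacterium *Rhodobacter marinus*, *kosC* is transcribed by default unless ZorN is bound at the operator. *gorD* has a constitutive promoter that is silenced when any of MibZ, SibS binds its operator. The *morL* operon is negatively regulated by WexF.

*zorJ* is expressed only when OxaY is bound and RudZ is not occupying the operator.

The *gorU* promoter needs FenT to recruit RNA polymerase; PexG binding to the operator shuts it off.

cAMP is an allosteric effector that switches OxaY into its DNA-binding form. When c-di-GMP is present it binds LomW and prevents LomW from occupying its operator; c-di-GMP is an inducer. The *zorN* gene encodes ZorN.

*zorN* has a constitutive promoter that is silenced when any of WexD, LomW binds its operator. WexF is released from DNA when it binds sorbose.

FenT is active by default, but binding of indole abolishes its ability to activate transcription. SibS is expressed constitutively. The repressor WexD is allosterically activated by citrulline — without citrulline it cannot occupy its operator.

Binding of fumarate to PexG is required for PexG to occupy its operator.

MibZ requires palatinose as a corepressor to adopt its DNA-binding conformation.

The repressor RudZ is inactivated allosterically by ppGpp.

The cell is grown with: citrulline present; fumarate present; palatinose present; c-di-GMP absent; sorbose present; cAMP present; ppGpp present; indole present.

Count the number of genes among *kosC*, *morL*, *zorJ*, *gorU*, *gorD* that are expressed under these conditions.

3

Citrulline is present, so WexD is active.
c-di-GMP is absent, so LomW is active.
With repressor WexD bound, *zorN* is not transcribed.
So ZorN is not produced.
With no repressor bound, *kosC* is transcribed.
→ *kosC* is ON.
Sorbose is present, so WexF is inactive.
With no repressor bound, *morL* is transcribed.
→ *morL* is ON.
cAMP is present, so OxaY is active.
ppGpp is present, so RudZ is inactive.
No repressor is bound and OxaY is active, so *zorJ* is transcribed.
→ *zorJ* is ON.
Indole is present, so FenT is inactive.
Fumarate is present, so PexG is active.
With repressor PexG bound, *gorU* is not transcribed.
→ *gorU* is OFF.
Palatinose is present, so MibZ is active.
SibS is produced constitutively and is active.
With repressor MibZ bound, *gorD* is not transcribed.
→ *gorD* is OFF.
3 of the 5 genes are transcribed.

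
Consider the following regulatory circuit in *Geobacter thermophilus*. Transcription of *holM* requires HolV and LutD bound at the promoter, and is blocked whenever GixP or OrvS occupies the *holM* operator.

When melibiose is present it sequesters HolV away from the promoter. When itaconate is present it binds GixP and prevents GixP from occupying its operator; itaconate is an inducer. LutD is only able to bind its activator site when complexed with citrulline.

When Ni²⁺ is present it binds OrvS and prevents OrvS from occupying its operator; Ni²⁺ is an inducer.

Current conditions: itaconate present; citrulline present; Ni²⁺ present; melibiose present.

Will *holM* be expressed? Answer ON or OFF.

Melibiose is present, so HolV is inactive.
Itaconate is present, so GixP is inactive.
Ni²⁺ is present, so OrvS is inactive.
Citrulline is present, so LutD is active.
Required activator HolV is absent, so *holM* is not transcribed.

OFF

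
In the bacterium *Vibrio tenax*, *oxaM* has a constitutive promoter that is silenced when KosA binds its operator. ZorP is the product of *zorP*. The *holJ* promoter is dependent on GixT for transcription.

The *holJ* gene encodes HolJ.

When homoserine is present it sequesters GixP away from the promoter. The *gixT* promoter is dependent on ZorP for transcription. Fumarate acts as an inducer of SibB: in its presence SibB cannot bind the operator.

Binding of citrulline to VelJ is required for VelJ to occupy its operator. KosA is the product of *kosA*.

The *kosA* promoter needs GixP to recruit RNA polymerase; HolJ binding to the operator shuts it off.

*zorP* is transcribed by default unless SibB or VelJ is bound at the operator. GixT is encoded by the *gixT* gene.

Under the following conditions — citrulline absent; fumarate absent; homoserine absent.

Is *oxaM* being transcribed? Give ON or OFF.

OFF

Fumarate is absent, so SibB is active.
Citrulline is absent, so VelJ is inactive.
With repressor SibB bound, *zorP* is not transcribed.
So ZorP is not produced.
Required activator ZorP is absent, so *gixT* is not transcribed.
So GixT is not produced.
Required activator GixT is absent, so *holJ* is not transcribed.
So HolJ is not produced.
Homoserine is absent, so GixP is active.
No repressor is bound and GixP is active, so *kosA* is transcribed.
So KosA is produced and active.
With repressor KosA bound, *oxaM* is not transcribed.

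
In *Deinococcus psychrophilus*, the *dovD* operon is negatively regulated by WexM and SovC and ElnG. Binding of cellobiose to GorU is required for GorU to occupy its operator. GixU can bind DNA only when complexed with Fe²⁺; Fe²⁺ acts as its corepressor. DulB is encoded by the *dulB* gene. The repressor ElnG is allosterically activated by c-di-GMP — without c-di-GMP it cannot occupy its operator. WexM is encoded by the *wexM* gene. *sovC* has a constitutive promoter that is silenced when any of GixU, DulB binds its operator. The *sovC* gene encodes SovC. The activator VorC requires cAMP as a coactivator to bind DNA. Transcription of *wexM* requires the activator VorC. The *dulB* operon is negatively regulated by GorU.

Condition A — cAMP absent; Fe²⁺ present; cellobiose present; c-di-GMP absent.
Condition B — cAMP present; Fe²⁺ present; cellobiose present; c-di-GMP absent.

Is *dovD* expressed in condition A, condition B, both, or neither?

A only

Condition A:
cAMP is absent, so VorC is inactive.
Required activator VorC is absent, so *wexM* is not transcribed.
So WexM is not produced.
Fe²⁺ is present, so GixU is active.
Cellobiose is present, so GorU is active.
With repressor GorU bound, *dulB* is not transcribed.
So DulB is not produced.
With repressor GixU bound, *sovC* is not transcribed.
So SovC is not produced.
c-di-GMP is absent, so ElnG is inactive.
With no repressor bound, *dovD* is transcribed.
→ *dovD* is ON in A.
Condition B:
cAMP is present, so VorC is active.
No repressor is bound and VorC is active, so *wexM* is transcribed.
So WexM is produced and active.
Fe²⁺ is present, so GixU is active.
Cellobiose is present, so GorU is active.
With repressor GorU bound, *dulB* is not transcribed.
So DulB is not produced.
With repressor GixU bound, *sovC* is not transcribed.
So SovC is not produced.
c-di-GMP is absent, so ElnG is inactive.
With repressor WexM bound, *dovD* is not transcribed.
→ *dovD* is OFF in B.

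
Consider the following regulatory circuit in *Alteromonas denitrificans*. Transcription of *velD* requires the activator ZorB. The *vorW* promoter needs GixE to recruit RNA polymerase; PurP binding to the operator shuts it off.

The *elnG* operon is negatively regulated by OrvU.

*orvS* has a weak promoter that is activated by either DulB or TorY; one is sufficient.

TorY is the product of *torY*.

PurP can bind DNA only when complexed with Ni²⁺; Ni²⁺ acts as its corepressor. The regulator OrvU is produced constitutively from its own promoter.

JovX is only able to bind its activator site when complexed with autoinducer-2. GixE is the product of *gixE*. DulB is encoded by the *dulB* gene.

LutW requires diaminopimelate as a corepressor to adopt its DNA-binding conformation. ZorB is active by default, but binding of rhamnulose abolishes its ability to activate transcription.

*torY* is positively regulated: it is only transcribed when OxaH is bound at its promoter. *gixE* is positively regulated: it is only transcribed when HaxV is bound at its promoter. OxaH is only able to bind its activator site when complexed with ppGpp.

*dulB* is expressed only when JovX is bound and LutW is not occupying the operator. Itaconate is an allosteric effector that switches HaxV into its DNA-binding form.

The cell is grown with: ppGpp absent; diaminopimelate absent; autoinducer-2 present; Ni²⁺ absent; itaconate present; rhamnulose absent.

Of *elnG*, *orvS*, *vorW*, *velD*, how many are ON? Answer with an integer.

3

OrvU is produced constitutively and is active.
With repressor OrvU bound, *elnG* is not transcribed.
→ *elnG* is OFF.
Diaminopimelate is absent, so LutW is inactive.
Autoinducer-2 is present, so JovX is active.
No repressor is bound and JovX is active, so *dulB* is transcribed.
So DulB is produced and active.
ppGpp is absent, so OxaH is inactive.
Required activator OxaH is absent, so *torY* is not transcribed.
So TorY is not produced.
Activator DulB is present, so *orvS* is transcribed.
→ *orvS* is ON.
Ni²⁺ is absent, so PurP is inactive.
Itaconate is present, so HaxV is active.
No repressor is bound and HaxV is active, so *gixE* is transcribed.
So GixE is produced and active.
No repressor is bound and GixE is active, so *vorW* is transcribed.
→ *vorW* is ON.
Rhamnulose is absent, so ZorB is active.
No repressor is bound and ZorB is active, so *velD* is transcribed.
→ *velD* is ON.
3 of the 4 genes are transcribed.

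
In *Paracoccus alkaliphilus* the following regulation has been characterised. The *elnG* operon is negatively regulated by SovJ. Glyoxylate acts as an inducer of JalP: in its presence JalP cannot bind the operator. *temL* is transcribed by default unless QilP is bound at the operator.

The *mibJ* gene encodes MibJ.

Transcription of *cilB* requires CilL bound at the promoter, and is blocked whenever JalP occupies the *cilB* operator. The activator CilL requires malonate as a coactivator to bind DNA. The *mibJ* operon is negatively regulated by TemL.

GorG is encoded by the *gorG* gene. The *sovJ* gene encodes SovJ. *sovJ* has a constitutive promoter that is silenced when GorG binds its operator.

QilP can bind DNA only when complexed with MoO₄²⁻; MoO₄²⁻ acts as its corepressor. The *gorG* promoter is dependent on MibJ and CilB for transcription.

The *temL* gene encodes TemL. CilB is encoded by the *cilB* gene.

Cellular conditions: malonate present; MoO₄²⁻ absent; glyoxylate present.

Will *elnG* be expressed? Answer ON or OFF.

OFF

MoO₄²⁻ is absent, so QilP is inactive.
With no repressor bound, *temL* is transcribed.
So TemL is produced and active.
With repressor TemL bound, *mibJ* is not transcribed.
So MibJ is not produced.
Glyoxylate is present, so JalP is inactive.
Malonate is present, so CilL is active.
No repressor is bound and CilL is active, so *cilB* is transcribed.
So CilB is produced and active.
Required activator MibJ is absent, so *gorG* is not transcribed.
So GorG is not produced.
With no repressor bound, *sovJ* is transcribed.
So SovJ is produced and active.
With repressor SovJ bound, *elnG* is not transcribed.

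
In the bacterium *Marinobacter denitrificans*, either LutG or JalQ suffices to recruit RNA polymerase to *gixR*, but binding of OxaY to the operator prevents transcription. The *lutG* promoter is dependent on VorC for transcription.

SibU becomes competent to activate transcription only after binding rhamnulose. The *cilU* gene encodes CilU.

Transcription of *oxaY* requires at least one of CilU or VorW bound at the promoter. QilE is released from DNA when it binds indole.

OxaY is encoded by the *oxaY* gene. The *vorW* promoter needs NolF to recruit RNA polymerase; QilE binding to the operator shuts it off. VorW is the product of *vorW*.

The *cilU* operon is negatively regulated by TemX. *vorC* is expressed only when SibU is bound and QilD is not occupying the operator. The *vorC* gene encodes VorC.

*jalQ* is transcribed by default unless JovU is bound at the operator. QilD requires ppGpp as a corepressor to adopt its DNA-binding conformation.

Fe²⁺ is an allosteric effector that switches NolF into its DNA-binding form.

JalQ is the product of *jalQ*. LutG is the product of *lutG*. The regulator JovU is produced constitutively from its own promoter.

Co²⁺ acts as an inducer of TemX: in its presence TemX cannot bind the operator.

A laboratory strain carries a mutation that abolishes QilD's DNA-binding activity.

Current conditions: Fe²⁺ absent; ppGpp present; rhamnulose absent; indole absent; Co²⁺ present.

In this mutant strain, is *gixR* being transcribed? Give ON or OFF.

QilD is non-functional in this strain, so it has no effect.
Rhamnulose is absent, so SibU is inactive.
Required activator SibU is absent, so *vorC* is not transcribed.
So VorC is not produced.
Required activator VorC is absent, so *lutG* is not transcribed.
So LutG is not produced.
Co²⁺ is present, so TemX is inactive.
With no repressor bound, *cilU* is transcribed.
So CilU is produced and active.
Fe²⁺ is absent, so NolF is inactive.
Indole is absent, so QilE is active.
With repressor QilE bound, *vorW* is not transcribed.
So VorW is not produced.
Activator CilU is present, so *oxaY* is transcribed.
So OxaY is produced and active.
JovU is produced constitutively and is active.
With repressor JovU bound, *jalQ* is not transcribed.
So JalQ is not produced.
With repressor OxaY bound, *gixR* is not transcribed.

OFF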